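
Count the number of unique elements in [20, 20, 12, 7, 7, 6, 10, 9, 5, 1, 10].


List all unique values:
Distinct values: [1, 5, 6, 7, 9, 10, 12, 20]
Count = 8
Final answer: 8


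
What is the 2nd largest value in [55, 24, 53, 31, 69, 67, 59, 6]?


Sort descending: [69, 67, 59, 55, 53, 31, 24, 6]
The 2nd element (1-indexed) is at index 1.
Value = 67
Final answer: 67


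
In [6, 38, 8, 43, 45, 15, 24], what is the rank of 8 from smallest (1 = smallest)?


Sort ascending: [6, 8, 15, 24, 38, 43, 45]
Find 8 in the sorted list.
8 is at position 2 (1-indexed).
Final answer: 2


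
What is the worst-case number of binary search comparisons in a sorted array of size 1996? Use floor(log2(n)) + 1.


Binary search halves the search space each step.
Maximum comparisons = floor(log2(1996)) + 1
log2(1996) = 10.9629
floor(log2(1996)) = 10, so 10 + 1 = 11
Final answer: 11


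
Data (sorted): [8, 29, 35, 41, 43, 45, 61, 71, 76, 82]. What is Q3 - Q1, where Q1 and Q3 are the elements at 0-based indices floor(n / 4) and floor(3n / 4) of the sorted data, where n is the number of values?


The data has n = 10 elements.
Q1 index = floor(10 / 4) = floor(2.5) = 2; Q3 index = floor(3 * 10 / 4) = floor(7.5) = 7
Q1 = element at index 2 = 35
Q3 = element at index 7 = 71
IQR = 71 - 35 = 36
Final answer: 36


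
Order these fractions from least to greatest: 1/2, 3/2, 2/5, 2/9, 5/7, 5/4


Convert to decimal for comparison:
  1/2 = 0.5
  3/2 = 1.5
  2/5 = 0.4
  2/9 = 0.2222
  5/7 = 0.7143
  5/4 = 1.25
Decimals in increasing order: 0.2222 < 0.4 < 0.5 < 0.7143 < 1.25 < 1.5
Writing each back as its fraction gives the sorted order.
Final answer: 2/9, 2/5, 1/2, 5/7, 5/4, 3/2


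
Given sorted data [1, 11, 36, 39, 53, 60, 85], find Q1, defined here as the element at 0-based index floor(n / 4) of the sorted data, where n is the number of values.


The list has n = 7 elements.
Q1 index = floor(7 / 4) = floor(1.75) = 1
Counting from index 0 in the sorted data, the element at index 1 is 11.
Final answer: 11


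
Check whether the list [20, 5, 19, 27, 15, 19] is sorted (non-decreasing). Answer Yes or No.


Check consecutive pairs:
  20 <= 5? False
  5 <= 19? True
  19 <= 27? True
  27 <= 15? False
  15 <= 19? True
2 consecutive pair(s) are out of order, so the list is not sorted.
Final answer: No


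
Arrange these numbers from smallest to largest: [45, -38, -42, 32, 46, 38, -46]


Original list: [45, -38, -42, 32, 46, 38, -46]
Repeatedly take the smallest remaining element:
  Remaining [45, -38, -42, 32, 46, 38, -46] -> smallest is -46
  Remaining [45, -38, -42, 32, 46, 38] -> smallest is -42
  Remaining [45, -38, 32, 46, 38] -> smallest is -38
  Remaining [45, 32, 46, 38] -> smallest is 32
  Remaining [45, 46, 38] -> smallest is 38
  Remaining [45, 46] -> smallest is 45
  Remaining [46] -> smallest is 46
Collecting the picks in order gives the sorted list.
Final answer: [-46, -42, -38, 32, 38, 45, 46]


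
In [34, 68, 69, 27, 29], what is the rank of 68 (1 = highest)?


Sort descending: [69, 68, 34, 29, 27]
Find 68 in the sorted list.
68 is at position 2.
Final answer: 2


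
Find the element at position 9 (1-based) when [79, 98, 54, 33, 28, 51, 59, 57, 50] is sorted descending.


Sort descending: [98, 79, 59, 57, 54, 51, 50, 33, 28]
The 9th element (1-indexed) is at index 8.
Value = 28
Final answer: 28


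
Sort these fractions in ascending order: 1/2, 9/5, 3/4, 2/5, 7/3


Convert to decimal for comparison:
  1/2 = 0.5
  9/5 = 1.8
  3/4 = 0.75
  2/5 = 0.4
  7/3 = 2.3333
Decimals in increasing order: 0.4 < 0.5 < 0.75 < 1.8 < 2.3333
Writing each back as its fraction gives the sorted order.
Final answer: 2/5, 1/2, 3/4, 9/5, 7/3


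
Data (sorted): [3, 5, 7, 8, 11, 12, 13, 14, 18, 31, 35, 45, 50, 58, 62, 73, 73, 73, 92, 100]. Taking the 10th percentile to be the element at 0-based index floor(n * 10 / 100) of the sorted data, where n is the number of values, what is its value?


The dataset has n = 20 elements.
Index = floor(20 * 10 / 100) = floor(200 / 100) = floor(2) = 2
Counting from index 0 in the sorted data, the element at index 2 is 7.
Final answer: 7


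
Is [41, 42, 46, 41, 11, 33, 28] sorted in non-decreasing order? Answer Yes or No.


Check consecutive pairs:
  41 <= 42? True
  42 <= 46? True
  46 <= 41? False
  41 <= 11? False
  11 <= 33? True
  33 <= 28? False
3 consecutive pair(s) are out of order, so the list is not sorted.
Final answer: No


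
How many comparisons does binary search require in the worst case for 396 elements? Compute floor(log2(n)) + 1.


Binary search halves the search space each step.
Maximum comparisons = floor(log2(396)) + 1
log2(396) = 8.6294
floor(log2(396)) = 8, so 8 + 1 = 9
Final answer: 9


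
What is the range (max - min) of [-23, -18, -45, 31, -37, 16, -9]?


Maximum value: 31
Minimum value: -45
Range = 31 - (-45) = 76
Final answer: 76


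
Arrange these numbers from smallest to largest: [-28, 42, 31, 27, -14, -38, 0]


Original list: [-28, 42, 31, 27, -14, -38, 0]
Repeatedly take the smallest remaining element:
  Remaining [-28, 42, 31, 27, -14, -38, 0] -> smallest is -38
  Remaining [-28, 42, 31, 27, -14, 0] -> smallest is -28
  Remaining [42, 31, 27, -14, 0] -> smallest is -14
  Remaining [42, 31, 27, 0] -> smallest is 0
  Remaining [42, 31, 27] -> smallest is 27
  Remaining [42, 31] -> smallest is 31
  Remaining [42] -> smallest is 42
Collecting the picks in order gives the sorted list.
Final answer: [-38, -28, -14, 0, 27, 31, 42]


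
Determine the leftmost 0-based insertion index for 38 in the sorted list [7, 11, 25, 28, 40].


List is sorted: [7, 11, 25, 28, 40]
We need the leftmost position where 38 can be inserted, i.e. the first index whose element is >= 38 (or the end of the list if none is).
Binary search with low=0, high=5 (0-based indices):
  low=0, high=5, mid=2: a[2]=25 < 38, so low = 3
  low=3, high=5, mid=4: a[4]=40 >= 38, so high = 4
  low=3, high=4, mid=3: a[3]=28 < 38, so low = 4
Now low = high = 4, so the insertion index is 4.
Final answer: 4


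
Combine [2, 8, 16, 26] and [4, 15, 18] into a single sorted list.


List A: [2, 8, 16, 26]
List B: [4, 15, 18]
Repeatedly compare the front elements and take the smaller:
  2 vs 4 -> take 2
  8 vs 4 -> take 4
  8 vs 15 -> take 8
  16 vs 15 -> take 15
  16 vs 18 -> take 16
  26 vs 18 -> take 18
  B is exhausted; append the rest of A: [26]
Final answer: [2, 4, 8, 15, 16, 18, 26]


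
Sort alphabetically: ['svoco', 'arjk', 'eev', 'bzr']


Compare strings character by character (the first differing letter decides):
  'arjk' < 'bzr' since 'a' < 'b' at position 1
  'bzr' < 'eev' since 'b' < 'e' at position 1
  'eev' < 'svoco' since 'e' < 's' at position 1
Chaining these comparisons gives the alphabetical order.
Final answer: ['arjk', 'bzr', 'eev', 'svoco']


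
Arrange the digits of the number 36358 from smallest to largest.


The number 36358 has digits: 3, 6, 3, 5, 8
Sorted: 3, 3, 5, 6, 8
Joining the sorted digits gives the result.
Final answer: 33568


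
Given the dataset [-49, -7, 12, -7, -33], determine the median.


First, sort the list: [-49, -33, -7, -7, 12]
The list has 5 elements (odd count).
The middle index is 2 (0-based), and the element there is -7.
Final answer: -7


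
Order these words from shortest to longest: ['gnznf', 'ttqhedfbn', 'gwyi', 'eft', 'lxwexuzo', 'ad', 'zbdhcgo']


Compute lengths:
  'gnznf' has length 5
  'ttqhedfbn' has length 9
  'gwyi' has length 4
  'eft' has length 3
  'lxwexuzo' has length 8
  'ad' has length 2
  'zbdhcgo' has length 7
Lengths in increasing order: 2 < 3 < 4 < 5 < 7 < 8 < 9
Listing the words in that order gives the answer.
Final answer: ['ad', 'eft', 'gwyi', 'gnznf', 'zbdhcgo', 'lxwexuzo', 'ttqhedfbn']


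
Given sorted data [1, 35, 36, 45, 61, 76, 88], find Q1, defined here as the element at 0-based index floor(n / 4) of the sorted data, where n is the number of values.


The list has n = 7 elements.
Q1 index = floor(7 / 4) = floor(1.75) = 1
Counting from index 0 in the sorted data, the element at index 1 is 35.
Final answer: 35


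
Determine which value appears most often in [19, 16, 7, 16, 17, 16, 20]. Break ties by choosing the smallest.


Count the frequency of each value:
  7 appears 1 time(s)
  16 appears 3 time(s)
  17 appears 1 time(s)
  19 appears 1 time(s)
  20 appears 1 time(s)
Maximum frequency is 3.
Only 16 reaches that frequency, so it is the mode.
Final answer: 16


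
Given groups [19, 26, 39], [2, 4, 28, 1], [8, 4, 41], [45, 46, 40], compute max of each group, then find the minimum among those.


Find max of each group:
  Group 1: [19, 26, 39] -> max = 39
  Group 2: [2, 4, 28, 1] -> max = 28
  Group 3: [8, 4, 41] -> max = 41
  Group 4: [45, 46, 40] -> max = 46
Maxes: [39, 28, 41, 46]
Minimum of maxes = 28
Final answer: 28


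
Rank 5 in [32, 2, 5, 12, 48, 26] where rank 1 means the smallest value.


Sort ascending: [2, 5, 12, 26, 32, 48]
Find 5 in the sorted list.
5 is at position 2 (1-indexed).
Final answer: 2


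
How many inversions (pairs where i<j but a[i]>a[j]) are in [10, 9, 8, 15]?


For each element, count the later elements that are smaller than it:
  10 (index 0): smaller elements after it = [9, 8] -> 2
  9 (index 1): smaller elements after it = [8] -> 1
  8 (index 2): smaller elements after it = [] -> 0
Total inversions = 2 + 1 + 0 = 3
Final answer: 3


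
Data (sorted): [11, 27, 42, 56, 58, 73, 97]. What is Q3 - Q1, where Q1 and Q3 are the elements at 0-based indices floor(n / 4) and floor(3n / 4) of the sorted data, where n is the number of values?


The data has n = 7 elements.
Q1 index = floor(7 / 4) = floor(1.75) = 1; Q3 index = floor(3 * 7 / 4) = floor(5.25) = 5
Q1 = element at index 1 = 27
Q3 = element at index 5 = 73
IQR = 73 - 27 = 46
Final answer: 46


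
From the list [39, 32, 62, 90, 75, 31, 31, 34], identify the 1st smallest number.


Sort ascending: [31, 31, 32, 34, 39, 62, 75, 90]
The 1st element (1-indexed) is at index 0.
Value = 31
Final answer: 31


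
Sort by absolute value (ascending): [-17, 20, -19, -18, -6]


Compute absolute values:
  |-17| = 17
  |20| = 20
  |-19| = 19
  |-18| = 18
  |-6| = 6
Absolute values in increasing order: 6 < 17 < 18 < 19 < 20
Listing the original numbers in that order gives the answer.
Final answer: [-6, -17, -18, -19, 20]


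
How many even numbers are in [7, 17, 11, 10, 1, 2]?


Check each element:
  7 is odd
  17 is odd
  11 is odd
  10 is even
  1 is odd
  2 is even
Evens: [10, 2]
Count of evens = 2
Final answer: 2


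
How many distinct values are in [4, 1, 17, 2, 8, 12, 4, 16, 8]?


List all unique values:
Distinct values: [1, 2, 4, 8, 12, 16, 17]
Count = 7
Final answer: 7


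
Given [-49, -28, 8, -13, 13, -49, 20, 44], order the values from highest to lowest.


Original list: [-49, -28, 8, -13, 13, -49, 20, 44]
Repeatedly take the largest remaining element:
  Remaining [-49, -28, 8, -13, 13, -49, 20, 44] -> largest is 44
  Remaining [-49, -28, 8, -13, 13, -49, 20] -> largest is 20
  Remaining [-49, -28, 8, -13, 13, -49] -> largest is 13
  Remaining [-49, -28, 8, -13, -49] -> largest is 8
  Remaining [-49, -28, -13, -49] -> largest is -13
  Remaining [-49, -28, -49] -> largest is -28
  Remaining [-49, -49] -> largest is -49
  Remaining [-49] -> largest is -49
Collecting the picks in order gives the descending list.
Final answer: [44, 20, 13, 8, -13, -28, -49, -49]


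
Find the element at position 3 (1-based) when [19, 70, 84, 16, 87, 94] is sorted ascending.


Sort ascending: [16, 19, 70, 84, 87, 94]
The 3rd element (1-indexed) is at index 2.
Value = 70
Final answer: 70


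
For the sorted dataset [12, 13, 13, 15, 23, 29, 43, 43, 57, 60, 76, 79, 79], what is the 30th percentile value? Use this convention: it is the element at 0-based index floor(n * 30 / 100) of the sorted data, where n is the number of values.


The dataset has n = 13 elements.
Index = floor(13 * 30 / 100) = floor(390 / 100) = floor(3.9) = 3
Counting from index 0 in the sorted data, the element at index 3 is 15.
Final answer: 15


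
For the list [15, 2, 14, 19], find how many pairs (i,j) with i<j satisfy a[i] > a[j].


For each element, count the later elements that are smaller than it:
  15 (index 0): smaller elements after it = [2, 14] -> 2
  2 (index 1): smaller elements after it = [] -> 0
  14 (index 2): smaller elements after it = [] -> 0
Total inversions = 2 + 0 + 0 = 2
Final answer: 2


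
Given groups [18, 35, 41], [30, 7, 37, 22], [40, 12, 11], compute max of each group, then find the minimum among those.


Find max of each group:
  Group 1: [18, 35, 41] -> max = 41
  Group 2: [30, 7, 37, 22] -> max = 37
  Group 3: [40, 12, 11] -> max = 40
Maxes: [41, 37, 40]
Minimum of maxes = 37
Final answer: 37


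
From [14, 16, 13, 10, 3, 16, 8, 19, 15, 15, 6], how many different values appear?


List all unique values:
Distinct values: [3, 6, 8, 10, 13, 14, 15, 16, 19]
Count = 9
Final answer: 9


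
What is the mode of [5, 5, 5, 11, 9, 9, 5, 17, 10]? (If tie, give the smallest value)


Count the frequency of each value:
  5 appears 4 time(s)
  9 appears 2 time(s)
  10 appears 1 time(s)
  11 appears 1 time(s)
  17 appears 1 time(s)
Maximum frequency is 4.
Only 5 reaches that frequency, so it is the mode.
Final answer: 5


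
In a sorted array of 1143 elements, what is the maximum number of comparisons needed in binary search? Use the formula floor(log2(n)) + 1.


Binary search halves the search space each step.
Maximum comparisons = floor(log2(1143)) + 1
log2(1143) = 10.1586
floor(log2(1143)) = 10, so 10 + 1 = 11
Final answer: 11


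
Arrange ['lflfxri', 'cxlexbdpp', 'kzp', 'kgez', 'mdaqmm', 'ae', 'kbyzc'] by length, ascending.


Compute lengths:
  'lflfxri' has length 7
  'cxlexbdpp' has length 9
  'kzp' has length 3
  'kgez' has length 4
  'mdaqmm' has length 6
  'ae' has length 2
  'kbyzc' has length 5
Lengths in increasing order: 2 < 3 < 4 < 5 < 6 < 7 < 9
Listing the words in that order gives the answer.
Final answer: ['ae', 'kzp', 'kgez', 'kbyzc', 'mdaqmm', 'lflfxri', 'cxlexbdpp']


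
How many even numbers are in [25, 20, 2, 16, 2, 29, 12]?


Check each element:
  25 is odd
  20 is even
  2 is even
  16 is even
  2 is even
  29 is odd
  12 is even
Evens: [20, 2, 16, 2, 12]
Count of evens = 5
Final answer: 5


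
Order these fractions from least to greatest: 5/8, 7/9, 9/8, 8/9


Convert to decimal for comparison:
  5/8 = 0.625
  7/9 = 0.7778
  9/8 = 1.125
  8/9 = 0.8889
Decimals in increasing order: 0.625 < 0.7778 < 0.8889 < 1.125
Writing each back as its fraction gives the sorted order.
Final answer: 5/8, 7/9, 8/9, 9/8


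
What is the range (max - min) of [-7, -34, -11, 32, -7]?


Maximum value: 32
Minimum value: -34
Range = 32 - (-34) = 66
Final answer: 66


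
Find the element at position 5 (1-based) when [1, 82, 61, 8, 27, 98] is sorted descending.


Sort descending: [98, 82, 61, 27, 8, 1]
The 5th element (1-indexed) is at index 4.
Value = 8
Final answer: 8


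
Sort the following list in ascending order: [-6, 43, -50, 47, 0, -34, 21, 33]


Original list: [-6, 43, -50, 47, 0, -34, 21, 33]
Repeatedly take the smallest remaining element:
  Remaining [-6, 43, -50, 47, 0, -34, 21, 33] -> smallest is -50
  Remaining [-6, 43, 47, 0, -34, 21, 33] -> smallest is -34
  Remaining [-6, 43, 47, 0, 21, 33] -> smallest is -6
  Remaining [43, 47, 0, 21, 33] -> smallest is 0
  Remaining [43, 47, 21, 33] -> smallest is 21
  Remaining [43, 47, 33] -> smallest is 33
  Remaining [43, 47] -> smallest is 43
  Remaining [47] -> smallest is 47
Collecting the picks in order gives the sorted list.
Final answer: [-50, -34, -6, 0, 21, 33, 43, 47]


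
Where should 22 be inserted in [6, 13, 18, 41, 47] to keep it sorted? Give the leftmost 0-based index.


List is sorted: [6, 13, 18, 41, 47]
We need the leftmost position where 22 can be inserted, i.e. the first index whose element is >= 22 (or the end of the list if none is).
Binary search with low=0, high=5 (0-based indices):
  low=0, high=5, mid=2: a[2]=18 < 22, so low = 3
  low=3, high=5, mid=4: a[4]=47 >= 22, so high = 4
  low=3, high=4, mid=3: a[3]=41 >= 22, so high = 3
Now low = high = 3, so the insertion index is 3.
Final answer: 3


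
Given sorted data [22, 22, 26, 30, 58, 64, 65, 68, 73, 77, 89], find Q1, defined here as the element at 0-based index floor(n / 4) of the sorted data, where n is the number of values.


The list has n = 11 elements.
Q1 index = floor(11 / 4) = floor(2.75) = 2
Counting from index 0 in the sorted data, the element at index 2 is 26.
Final answer: 26


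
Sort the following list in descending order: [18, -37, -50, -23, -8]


Original list: [18, -37, -50, -23, -8]
Repeatedly take the largest remaining element:
  Remaining [18, -37, -50, -23, -8] -> largest is 18
  Remaining [-37, -50, -23, -8] -> largest is -8
  Remaining [-37, -50, -23] -> largest is -23
  Remaining [-37, -50] -> largest is -37
  Remaining [-50] -> largest is -50
Collecting the picks in order gives the descending list.
Final answer: [18, -8, -23, -37, -50]


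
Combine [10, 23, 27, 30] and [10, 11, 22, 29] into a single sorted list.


List A: [10, 23, 27, 30]
List B: [10, 11, 22, 29]
Repeatedly compare the front elements and take the smaller:
  10 vs 10 -> take 10
  23 vs 10 -> take 10
  23 vs 11 -> take 11
  23 vs 22 -> take 22
  23 vs 29 -> take 23
  27 vs 29 -> take 27
  30 vs 29 -> take 29
  B is exhausted; append the rest of A: [30]
Final answer: [10, 10, 11, 22, 23, 27, 29, 30]


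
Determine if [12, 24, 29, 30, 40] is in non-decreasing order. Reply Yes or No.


Check consecutive pairs:
  12 <= 24? True
  24 <= 29? True
  29 <= 30? True
  30 <= 40? True
Every consecutive pair is in order, so the list is non-decreasing.
Final answer: Yes


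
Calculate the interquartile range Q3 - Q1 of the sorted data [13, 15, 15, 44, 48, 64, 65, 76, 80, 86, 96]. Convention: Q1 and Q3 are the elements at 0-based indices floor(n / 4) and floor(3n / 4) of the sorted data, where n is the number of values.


The data has n = 11 elements.
Q1 index = floor(11 / 4) = floor(2.75) = 2; Q3 index = floor(3 * 11 / 4) = floor(8.25) = 8
Q1 = element at index 2 = 15
Q3 = element at index 8 = 80
IQR = 80 - 15 = 65
Final answer: 65


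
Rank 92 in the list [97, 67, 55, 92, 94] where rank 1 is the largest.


Sort descending: [97, 94, 92, 67, 55]
Find 92 in the sorted list.
92 is at position 3.
Final answer: 3


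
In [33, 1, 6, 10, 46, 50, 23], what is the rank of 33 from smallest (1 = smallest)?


Sort ascending: [1, 6, 10, 23, 33, 46, 50]
Find 33 in the sorted list.
33 is at position 5 (1-indexed).
Final answer: 5


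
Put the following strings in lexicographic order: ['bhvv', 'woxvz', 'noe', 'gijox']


Compare strings character by character (the first differing letter decides):
  'bhvv' < 'gijox' since 'b' < 'g' at position 1
  'gijox' < 'noe' since 'g' < 'n' at position 1
  'noe' < 'woxvz' since 'n' < 'w' at position 1
Chaining these comparisons gives the alphabetical order.
Final answer: ['bhvv', 'gijox', 'noe', 'woxvz']


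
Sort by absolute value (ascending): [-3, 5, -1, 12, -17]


Compute absolute values:
  |-3| = 3
  |5| = 5
  |-1| = 1
  |12| = 12
  |-17| = 17
Absolute values in increasing order: 1 < 3 < 5 < 12 < 17
Listing the original numbers in that order gives the answer.
Final answer: [-1, -3, 5, 12, -17]


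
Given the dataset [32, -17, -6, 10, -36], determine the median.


First, sort the list: [-36, -17, -6, 10, 32]
The list has 5 elements (odd count).
The middle index is 2 (0-based), and the element there is -6.
Final answer: -6


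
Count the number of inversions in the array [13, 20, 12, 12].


For each element, count the later elements that are smaller than it:
  13 (index 0): smaller elements after it = [12, 12] -> 2
  20 (index 1): smaller elements after it = [12, 12] -> 2
  12 (index 2): smaller elements after it = [] -> 0
Total inversions = 2 + 2 + 0 = 4
Final answer: 4


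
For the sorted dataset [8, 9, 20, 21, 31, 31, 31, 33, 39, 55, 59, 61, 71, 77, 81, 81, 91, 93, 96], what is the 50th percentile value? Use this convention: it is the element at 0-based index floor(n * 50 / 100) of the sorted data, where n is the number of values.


The dataset has n = 19 elements.
Index = floor(19 * 50 / 100) = floor(950 / 100) = floor(9.5) = 9
Counting from index 0 in the sorted data, the element at index 9 is 55.
Final answer: 55


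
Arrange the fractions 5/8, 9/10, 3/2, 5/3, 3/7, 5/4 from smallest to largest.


Convert to decimal for comparison:
  5/8 = 0.625
  9/10 = 0.9
  3/2 = 1.5
  5/3 = 1.6667
  3/7 = 0.4286
  5/4 = 1.25
Decimals in increasing order: 0.4286 < 0.625 < 0.9 < 1.25 < 1.5 < 1.6667
Writing each back as its fraction gives the sorted order.
Final answer: 3/7, 5/8, 9/10, 5/4, 3/2, 5/3


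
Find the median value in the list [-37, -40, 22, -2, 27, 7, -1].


First, sort the list: [-40, -37, -2, -1, 7, 22, 27]
The list has 7 elements (odd count).
The middle index is 3 (0-based), and the element there is -1.
Final answer: -1


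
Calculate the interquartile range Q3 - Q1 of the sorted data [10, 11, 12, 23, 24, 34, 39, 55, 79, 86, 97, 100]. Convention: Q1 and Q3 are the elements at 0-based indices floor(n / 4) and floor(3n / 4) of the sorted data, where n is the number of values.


The data has n = 12 elements.
Q1 index = floor(12 / 4) = floor(3) = 3; Q3 index = floor(3 * 12 / 4) = floor(9) = 9
Q1 = element at index 3 = 23
Q3 = element at index 9 = 86
IQR = 86 - 23 = 63
Final answer: 63


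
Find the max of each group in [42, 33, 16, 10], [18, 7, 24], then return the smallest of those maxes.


Find max of each group:
  Group 1: [42, 33, 16, 10] -> max = 42
  Group 2: [18, 7, 24] -> max = 24
Maxes: [42, 24]
Minimum of maxes = 24
Final answer: 24


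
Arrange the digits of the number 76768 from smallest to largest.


The number 76768 has digits: 7, 6, 7, 6, 8
Sorted: 6, 6, 7, 7, 8
Joining the sorted digits gives the result.
Final answer: 66778


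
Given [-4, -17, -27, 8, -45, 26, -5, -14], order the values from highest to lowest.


Original list: [-4, -17, -27, 8, -45, 26, -5, -14]
Repeatedly take the largest remaining element:
  Remaining [-4, -17, -27, 8, -45, 26, -5, -14] -> largest is 26
  Remaining [-4, -17, -27, 8, -45, -5, -14] -> largest is 8
  Remaining [-4, -17, -27, -45, -5, -14] -> largest is -4
  Remaining [-17, -27, -45, -5, -14] -> largest is -5
  Remaining [-17, -27, -45, -14] -> largest is -14
  Remaining [-17, -27, -45] -> largest is -17
  Remaining [-27, -45] -> largest is -27
  Remaining [-45] -> largest is -45
Collecting the picks in order gives the descending list.
Final answer: [26, 8, -4, -5, -14, -17, -27, -45]


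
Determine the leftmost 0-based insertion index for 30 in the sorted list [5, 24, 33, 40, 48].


List is sorted: [5, 24, 33, 40, 48]
We need the leftmost position where 30 can be inserted, i.e. the first index whose element is >= 30 (or the end of the list if none is).
Binary search with low=0, high=5 (0-based indices):
  low=0, high=5, mid=2: a[2]=33 >= 30, so high = 2
  low=0, high=2, mid=1: a[1]=24 < 30, so low = 2
Now low = high = 2, so the insertion index is 2.
Final answer: 2


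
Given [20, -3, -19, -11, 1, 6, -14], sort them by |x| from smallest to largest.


Compute absolute values:
  |20| = 20
  |-3| = 3
  |-19| = 19
  |-11| = 11
  |1| = 1
  |6| = 6
  |-14| = 14
Absolute values in increasing order: 1 < 3 < 6 < 11 < 14 < 19 < 20
Listing the original numbers in that order gives the answer.
Final answer: [1, -3, 6, -11, -14, -19, 20]


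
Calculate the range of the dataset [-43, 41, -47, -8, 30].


Maximum value: 41
Minimum value: -47
Range = 41 - (-47) = 88
Final answer: 88


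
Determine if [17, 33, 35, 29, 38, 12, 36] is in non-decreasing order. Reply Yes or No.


Check consecutive pairs:
  17 <= 33? True
  33 <= 35? True
  35 <= 29? False
  29 <= 38? True
  38 <= 12? False
  12 <= 36? True
2 consecutive pair(s) are out of order, so the list is not sorted.
Final answer: No


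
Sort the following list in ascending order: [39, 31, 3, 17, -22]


Original list: [39, 31, 3, 17, -22]
Repeatedly take the smallest remaining element:
  Remaining [39, 31, 3, 17, -22] -> smallest is -22
  Remaining [39, 31, 3, 17] -> smallest is 3
  Remaining [39, 31, 17] -> smallest is 17
  Remaining [39, 31] -> smallest is 31
  Remaining [39] -> smallest is 39
Collecting the picks in order gives the sorted list.
Final answer: [-22, 3, 17, 31, 39]


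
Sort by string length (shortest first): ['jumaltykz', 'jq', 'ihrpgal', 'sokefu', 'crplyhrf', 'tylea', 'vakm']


Compute lengths:
  'jumaltykz' has length 9
  'jq' has length 2
  'ihrpgal' has length 7
  'sokefu' has length 6
  'crplyhrf' has length 8
  'tylea' has length 5
  'vakm' has length 4
Lengths in increasing order: 2 < 4 < 5 < 6 < 7 < 8 < 9
Listing the words in that order gives the answer.
Final answer: ['jq', 'vakm', 'tylea', 'sokefu', 'ihrpgal', 'crplyhrf', 'jumaltykz']


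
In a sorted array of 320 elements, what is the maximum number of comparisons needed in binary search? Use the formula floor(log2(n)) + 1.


Binary search halves the search space each step.
Maximum comparisons = floor(log2(320)) + 1
log2(320) = 8.3219
floor(log2(320)) = 8, so 8 + 1 = 9
Final answer: 9


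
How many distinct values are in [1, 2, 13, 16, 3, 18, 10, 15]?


List all unique values:
Distinct values: [1, 2, 3, 10, 13, 15, 16, 18]
Count = 8
Final answer: 8


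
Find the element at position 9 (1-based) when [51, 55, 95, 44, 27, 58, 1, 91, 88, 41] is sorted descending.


Sort descending: [95, 91, 88, 58, 55, 51, 44, 41, 27, 1]
The 9th element (1-indexed) is at index 8.
Value = 27
Final answer: 27


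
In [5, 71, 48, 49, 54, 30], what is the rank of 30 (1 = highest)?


Sort descending: [71, 54, 49, 48, 30, 5]
Find 30 in the sorted list.
30 is at position 5.
Final answer: 5


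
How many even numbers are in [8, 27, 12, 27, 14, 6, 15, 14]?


Check each element:
  8 is even
  27 is odd
  12 is even
  27 is odd
  14 is even
  6 is even
  15 is odd
  14 is even
Evens: [8, 12, 14, 6, 14]
Count of evens = 5
Final answer: 5


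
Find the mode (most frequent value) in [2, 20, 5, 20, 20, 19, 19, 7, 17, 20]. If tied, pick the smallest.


Count the frequency of each value:
  2 appears 1 time(s)
  5 appears 1 time(s)
  7 appears 1 time(s)
  17 appears 1 time(s)
  19 appears 2 time(s)
  20 appears 4 time(s)
Maximum frequency is 4.
Only 20 reaches that frequency, so it is the mode.
Final answer: 20


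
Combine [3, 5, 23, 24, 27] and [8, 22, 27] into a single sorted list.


List A: [3, 5, 23, 24, 27]
List B: [8, 22, 27]
Repeatedly compare the front elements and take the smaller:
  3 vs 8 -> take 3
  5 vs 8 -> take 5
  23 vs 8 -> take 8
  23 vs 22 -> take 22
  23 vs 27 -> take 23
  24 vs 27 -> take 24
  27 vs 27 -> take 27
  A is exhausted; append the rest of B: [27]
Final answer: [3, 5, 8, 22, 23, 24, 27, 27]


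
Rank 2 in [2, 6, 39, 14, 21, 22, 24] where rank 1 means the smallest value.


Sort ascending: [2, 6, 14, 21, 22, 24, 39]
Find 2 in the sorted list.
2 is at position 1 (1-indexed).
Final answer: 1


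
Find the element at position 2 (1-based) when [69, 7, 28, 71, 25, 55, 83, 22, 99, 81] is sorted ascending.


Sort ascending: [7, 22, 25, 28, 55, 69, 71, 81, 83, 99]
The 2nd element (1-indexed) is at index 1.
Value = 22
Final answer: 22


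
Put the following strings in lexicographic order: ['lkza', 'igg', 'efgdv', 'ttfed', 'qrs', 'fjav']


Compare strings character by character (the first differing letter decides):
  'efgdv' < 'fjav' since 'e' < 'f' at position 1
  'fjav' < 'igg' since 'f' < 'i' at position 1
  'igg' < 'lkza' since 'i' < 'l' at position 1
  'lkza' < 'qrs' since 'l' < 'q' at position 1
  'qrs' < 'ttfed' since 'q' < 't' at position 1
Chaining these comparisons gives the alphabetical order.
Final answer: ['efgdv', 'fjav', 'igg', 'lkza', 'qrs', 'ttfed']


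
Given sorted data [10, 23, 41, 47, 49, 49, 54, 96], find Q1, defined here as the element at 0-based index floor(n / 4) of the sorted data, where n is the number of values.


The list has n = 8 elements.
Q1 index = floor(8 / 4) = floor(2) = 2
Counting from index 0 in the sorted data, the element at index 2 is 41.
Final answer: 41


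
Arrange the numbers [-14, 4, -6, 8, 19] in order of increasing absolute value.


Compute absolute values:
  |-14| = 14
  |4| = 4
  |-6| = 6
  |8| = 8
  |19| = 19
Absolute values in increasing order: 4 < 6 < 8 < 14 < 19
Listing the original numbers in that order gives the answer.
Final answer: [4, -6, 8, -14, 19]


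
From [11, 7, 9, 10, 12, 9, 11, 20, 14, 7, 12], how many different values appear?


List all unique values:
Distinct values: [7, 9, 10, 11, 12, 14, 20]
Count = 7
Final answer: 7


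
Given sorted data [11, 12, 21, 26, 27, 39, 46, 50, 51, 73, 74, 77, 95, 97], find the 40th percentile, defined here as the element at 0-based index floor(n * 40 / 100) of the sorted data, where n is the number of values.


The dataset has n = 14 elements.
Index = floor(14 * 40 / 100) = floor(560 / 100) = floor(5.6) = 5
Counting from index 0 in the sorted data, the element at index 5 is 39.
Final answer: 39


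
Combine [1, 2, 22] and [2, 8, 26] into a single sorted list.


List A: [1, 2, 22]
List B: [2, 8, 26]
Repeatedly compare the front elements and take the smaller:
  1 vs 2 -> take 1
  2 vs 2 -> take 2
  22 vs 2 -> take 2
  22 vs 8 -> take 8
  22 vs 26 -> take 22
  A is exhausted; append the rest of B: [26]
Final answer: [1, 2, 2, 8, 22, 26]


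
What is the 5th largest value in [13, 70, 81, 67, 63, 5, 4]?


Sort descending: [81, 70, 67, 63, 13, 5, 4]
The 5th element (1-indexed) is at index 4.
Value = 13
Final answer: 13


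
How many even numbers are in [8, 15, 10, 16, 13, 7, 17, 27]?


Check each element:
  8 is even
  15 is odd
  10 is even
  16 is even
  13 is odd
  7 is odd
  17 is odd
  27 is odd
Evens: [8, 10, 16]
Count of evens = 3
Final answer: 3


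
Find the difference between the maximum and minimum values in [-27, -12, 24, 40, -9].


Maximum value: 40
Minimum value: -27
Range = 40 - (-27) = 67
Final answer: 67


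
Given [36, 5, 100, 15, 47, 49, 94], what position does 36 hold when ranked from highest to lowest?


Sort descending: [100, 94, 49, 47, 36, 15, 5]
Find 36 in the sorted list.
36 is at position 5.
Final answer: 5


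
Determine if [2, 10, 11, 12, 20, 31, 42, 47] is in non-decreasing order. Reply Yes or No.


Check consecutive pairs:
  2 <= 10? True
  10 <= 11? True
  11 <= 12? True
  12 <= 20? True
  20 <= 31? True
  31 <= 42? True
  42 <= 47? True
Every consecutive pair is in order, so the list is non-decreasing.
Final answer: Yes


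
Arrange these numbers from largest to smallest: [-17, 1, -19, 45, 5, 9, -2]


Original list: [-17, 1, -19, 45, 5, 9, -2]
Repeatedly take the largest remaining element:
  Remaining [-17, 1, -19, 45, 5, 9, -2] -> largest is 45
  Remaining [-17, 1, -19, 5, 9, -2] -> largest is 9
  Remaining [-17, 1, -19, 5, -2] -> largest is 5
  Remaining [-17, 1, -19, -2] -> largest is 1
  Remaining [-17, -19, -2] -> largest is -2
  Remaining [-17, -19] -> largest is -17
  Remaining [-19] -> largest is -19
Collecting the picks in order gives the descending list.
Final answer: [45, 9, 5, 1, -2, -17, -19]


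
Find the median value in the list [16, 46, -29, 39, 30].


First, sort the list: [-29, 16, 30, 39, 46]
The list has 5 elements (odd count).
The middle index is 2 (0-based), and the element there is 30.
Final answer: 30


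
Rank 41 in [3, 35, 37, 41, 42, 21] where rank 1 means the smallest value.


Sort ascending: [3, 21, 35, 37, 41, 42]
Find 41 in the sorted list.
41 is at position 5 (1-indexed).
Final answer: 5


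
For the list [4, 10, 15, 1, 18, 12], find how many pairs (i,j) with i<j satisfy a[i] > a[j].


For each element, count the later elements that are smaller than it:
  4 (index 0): smaller elements after it = [1] -> 1
  10 (index 1): smaller elements after it = [1] -> 1
  15 (index 2): smaller elements after it = [1, 12] -> 2
  1 (index 3): smaller elements after it = [] -> 0
  18 (index 4): smaller elements after it = [12] -> 1
Total inversions = 1 + 1 + 2 + 0 + 1 = 5
Final answer: 5


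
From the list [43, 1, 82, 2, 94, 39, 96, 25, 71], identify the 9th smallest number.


Sort ascending: [1, 2, 25, 39, 43, 71, 82, 94, 96]
The 9th element (1-indexed) is at index 8.
Value = 96
Final answer: 96


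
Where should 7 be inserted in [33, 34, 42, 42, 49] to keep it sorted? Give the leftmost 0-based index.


List is sorted: [33, 34, 42, 42, 49]
We need the leftmost position where 7 can be inserted, i.e. the first index whose element is >= 7 (or the end of the list if none is).
Binary search with low=0, high=5 (0-based indices):
  low=0, high=5, mid=2: a[2]=42 >= 7, so high = 2
  low=0, high=2, mid=1: a[1]=34 >= 7, so high = 1
  low=0, high=1, mid=0: a[0]=33 >= 7, so high = 0
Now low = high = 0, so the insertion index is 0.
Final answer: 0


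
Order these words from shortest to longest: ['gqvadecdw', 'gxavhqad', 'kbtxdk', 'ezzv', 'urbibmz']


Compute lengths:
  'gqvadecdw' has length 9
  'gxavhqad' has length 8
  'kbtxdk' has length 6
  'ezzv' has length 4
  'urbibmz' has length 7
Lengths in increasing order: 4 < 6 < 7 < 8 < 9
Listing the words in that order gives the answer.
Final answer: ['ezzv', 'kbtxdk', 'urbibmz', 'gxavhqad', 'gqvadecdw']


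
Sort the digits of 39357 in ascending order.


The number 39357 has digits: 3, 9, 3, 5, 7
Sorted: 3, 3, 5, 7, 9
Joining the sorted digits gives the result.
Final answer: 33579


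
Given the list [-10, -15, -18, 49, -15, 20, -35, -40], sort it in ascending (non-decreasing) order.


Original list: [-10, -15, -18, 49, -15, 20, -35, -40]
Repeatedly take the smallest remaining element:
  Remaining [-10, -15, -18, 49, -15, 20, -35, -40] -> smallest is -40
  Remaining [-10, -15, -18, 49, -15, 20, -35] -> smallest is -35
  Remaining [-10, -15, -18, 49, -15, 20] -> smallest is -18
  Remaining [-10, -15, 49, -15, 20] -> smallest is -15
  Remaining [-10, 49, -15, 20] -> smallest is -15
  Remaining [-10, 49, 20] -> smallest is -10
  Remaining [49, 20] -> smallest is 20
  Remaining [49] -> smallest is 49
Collecting the picks in order gives the sorted list.
Final answer: [-40, -35, -18, -15, -15, -10, 20, 49]


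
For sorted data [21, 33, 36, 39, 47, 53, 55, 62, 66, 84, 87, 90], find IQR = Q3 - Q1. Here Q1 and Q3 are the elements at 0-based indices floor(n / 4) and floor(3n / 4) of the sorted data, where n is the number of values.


The data has n = 12 elements.
Q1 index = floor(12 / 4) = floor(3) = 3; Q3 index = floor(3 * 12 / 4) = floor(9) = 9
Q1 = element at index 3 = 39
Q3 = element at index 9 = 84
IQR = 84 - 39 = 45
Final answer: 45


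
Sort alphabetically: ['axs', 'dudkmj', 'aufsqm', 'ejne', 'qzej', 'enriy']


Compare strings character by character (the first differing letter decides):
  'aufsqm' < 'axs' since 'u' < 'x' at position 2
  'axs' < 'dudkmj' since 'a' < 'd' at position 1
  'dudkmj' < 'ejne' since 'd' < 'e' at position 1
  'ejne' < 'enriy' since 'j' < 'n' at position 2
  'enriy' < 'qzej' since 'e' < 'q' at position 1
Chaining these comparisons gives the alphabetical order.
Final answer: ['aufsqm', 'axs', 'dudkmj', 'ejne', 'enriy', 'qzej']


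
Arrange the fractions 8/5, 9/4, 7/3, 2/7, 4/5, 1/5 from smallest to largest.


Convert to decimal for comparison:
  8/5 = 1.6
  9/4 = 2.25
  7/3 = 2.3333
  2/7 = 0.2857
  4/5 = 0.8
  1/5 = 0.2
Decimals in increasing order: 0.2 < 0.2857 < 0.8 < 1.6 < 2.25 < 2.3333
Writing each back as its fraction gives the sorted order.
Final answer: 1/5, 2/7, 4/5, 8/5, 9/4, 7/3


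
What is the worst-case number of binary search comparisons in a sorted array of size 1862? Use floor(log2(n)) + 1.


Binary search halves the search space each step.
Maximum comparisons = floor(log2(1862)) + 1
log2(1862) = 10.8626
floor(log2(1862)) = 10, so 10 + 1 = 11
Final answer: 11


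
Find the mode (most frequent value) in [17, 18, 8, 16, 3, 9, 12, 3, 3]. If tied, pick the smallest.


Count the frequency of each value:
  3 appears 3 time(s)
  8 appears 1 time(s)
  9 appears 1 time(s)
  12 appears 1 time(s)
  16 appears 1 time(s)
  17 appears 1 time(s)
  18 appears 1 time(s)
Maximum frequency is 3.
Only 3 reaches that frequency, so it is the mode.
Final answer: 3


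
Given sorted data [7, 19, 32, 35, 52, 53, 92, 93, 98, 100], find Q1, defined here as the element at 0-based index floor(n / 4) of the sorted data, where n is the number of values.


The list has n = 10 elements.
Q1 index = floor(10 / 4) = floor(2.5) = 2
Counting from index 0 in the sorted data, the element at index 2 is 32.
Final answer: 32


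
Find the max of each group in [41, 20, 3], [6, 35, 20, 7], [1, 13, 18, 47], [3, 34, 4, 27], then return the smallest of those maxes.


Find max of each group:
  Group 1: [41, 20, 3] -> max = 41
  Group 2: [6, 35, 20, 7] -> max = 35
  Group 3: [1, 13, 18, 47] -> max = 47
  Group 4: [3, 34, 4, 27] -> max = 34
Maxes: [41, 35, 47, 34]
Minimum of maxes = 34
Final answer: 34


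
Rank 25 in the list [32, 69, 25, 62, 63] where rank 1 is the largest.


Sort descending: [69, 63, 62, 32, 25]
Find 25 in the sorted list.
25 is at position 5.
Final answer: 5


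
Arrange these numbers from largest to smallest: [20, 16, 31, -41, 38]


Original list: [20, 16, 31, -41, 38]
Repeatedly take the largest remaining element:
  Remaining [20, 16, 31, -41, 38] -> largest is 38
  Remaining [20, 16, 31, -41] -> largest is 31
  Remaining [20, 16, -41] -> largest is 20
  Remaining [16, -41] -> largest is 16
  Remaining [-41] -> largest is -41
Collecting the picks in order gives the descending list.
Final answer: [38, 31, 20, 16, -41]


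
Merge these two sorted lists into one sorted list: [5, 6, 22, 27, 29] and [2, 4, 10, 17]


List A: [5, 6, 22, 27, 29]
List B: [2, 4, 10, 17]
Repeatedly compare the front elements and take the smaller:
  5 vs 2 -> take 2
  5 vs 4 -> take 4
  5 vs 10 -> take 5
  6 vs 10 -> take 6
  22 vs 10 -> take 10
  22 vs 17 -> take 17
  B is exhausted; append the rest of A: [22, 27, 29]
Final answer: [2, 4, 5, 6, 10, 17, 22, 27, 29]


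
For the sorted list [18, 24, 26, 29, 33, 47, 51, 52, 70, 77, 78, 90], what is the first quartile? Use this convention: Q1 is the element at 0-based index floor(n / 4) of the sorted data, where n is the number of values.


The list has n = 12 elements.
Q1 index = floor(12 / 4) = floor(3) = 3
Counting from index 0 in the sorted data, the element at index 3 is 29.
Final answer: 29


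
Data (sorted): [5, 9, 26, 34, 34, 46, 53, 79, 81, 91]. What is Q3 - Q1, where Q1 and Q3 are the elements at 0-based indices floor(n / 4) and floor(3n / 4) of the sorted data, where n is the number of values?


The data has n = 10 elements.
Q1 index = floor(10 / 4) = floor(2.5) = 2; Q3 index = floor(3 * 10 / 4) = floor(7.5) = 7
Q1 = element at index 2 = 26
Q3 = element at index 7 = 79
IQR = 79 - 26 = 53
Final answer: 53


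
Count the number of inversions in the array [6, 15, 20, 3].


For each element, count the later elements that are smaller than it:
  6 (index 0): smaller elements after it = [3] -> 1
  15 (index 1): smaller elements after it = [3] -> 1
  20 (index 2): smaller elements after it = [3] -> 1
Total inversions = 1 + 1 + 1 = 3
Final answer: 3


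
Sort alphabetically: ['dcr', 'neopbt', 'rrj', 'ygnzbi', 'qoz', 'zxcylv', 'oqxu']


Compare strings character by character (the first differing letter decides):
  'dcr' < 'neopbt' since 'd' < 'n' at position 1
  'neopbt' < 'oqxu' since 'n' < 'o' at position 1
  'oqxu' < 'qoz' since 'o' < 'q' at position 1
  'qoz' < 'rrj' since 'q' < 'r' at position 1
  'rrj' < 'ygnzbi' since 'r' < 'y' at position 1
  'ygnzbi' < 'zxcylv' since 'y' < 'z' at position 1
Chaining these comparisons gives the alphabetical order.
Final answer: ['dcr', 'neopbt', 'oqxu', 'qoz', 'rrj', 'ygnzbi', 'zxcylv']
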